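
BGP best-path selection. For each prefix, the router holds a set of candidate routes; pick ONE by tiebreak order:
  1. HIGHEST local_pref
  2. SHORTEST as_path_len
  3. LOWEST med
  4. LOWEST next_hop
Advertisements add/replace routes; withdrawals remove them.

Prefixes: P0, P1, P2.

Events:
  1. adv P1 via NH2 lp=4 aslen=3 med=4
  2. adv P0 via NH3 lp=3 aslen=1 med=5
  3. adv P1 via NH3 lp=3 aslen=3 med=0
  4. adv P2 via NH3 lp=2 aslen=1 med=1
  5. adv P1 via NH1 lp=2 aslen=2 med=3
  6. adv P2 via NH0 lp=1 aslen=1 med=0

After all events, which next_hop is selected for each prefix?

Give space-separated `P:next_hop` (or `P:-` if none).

Answer: P0:NH3 P1:NH2 P2:NH3

Derivation:
Op 1: best P0=- P1=NH2 P2=-
Op 2: best P0=NH3 P1=NH2 P2=-
Op 3: best P0=NH3 P1=NH2 P2=-
Op 4: best P0=NH3 P1=NH2 P2=NH3
Op 5: best P0=NH3 P1=NH2 P2=NH3
Op 6: best P0=NH3 P1=NH2 P2=NH3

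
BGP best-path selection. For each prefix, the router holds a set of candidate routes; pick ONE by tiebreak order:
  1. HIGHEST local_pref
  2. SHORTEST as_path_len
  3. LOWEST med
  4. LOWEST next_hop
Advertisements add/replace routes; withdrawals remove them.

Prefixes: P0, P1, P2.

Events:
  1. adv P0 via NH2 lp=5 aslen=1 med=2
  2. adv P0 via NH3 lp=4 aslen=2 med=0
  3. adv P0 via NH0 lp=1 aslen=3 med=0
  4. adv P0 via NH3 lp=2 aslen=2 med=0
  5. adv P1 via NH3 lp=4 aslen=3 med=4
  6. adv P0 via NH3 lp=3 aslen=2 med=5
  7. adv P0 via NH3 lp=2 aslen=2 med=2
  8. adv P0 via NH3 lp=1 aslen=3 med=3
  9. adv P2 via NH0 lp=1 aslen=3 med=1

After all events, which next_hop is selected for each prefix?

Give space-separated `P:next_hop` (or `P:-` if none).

Op 1: best P0=NH2 P1=- P2=-
Op 2: best P0=NH2 P1=- P2=-
Op 3: best P0=NH2 P1=- P2=-
Op 4: best P0=NH2 P1=- P2=-
Op 5: best P0=NH2 P1=NH3 P2=-
Op 6: best P0=NH2 P1=NH3 P2=-
Op 7: best P0=NH2 P1=NH3 P2=-
Op 8: best P0=NH2 P1=NH3 P2=-
Op 9: best P0=NH2 P1=NH3 P2=NH0

Answer: P0:NH2 P1:NH3 P2:NH0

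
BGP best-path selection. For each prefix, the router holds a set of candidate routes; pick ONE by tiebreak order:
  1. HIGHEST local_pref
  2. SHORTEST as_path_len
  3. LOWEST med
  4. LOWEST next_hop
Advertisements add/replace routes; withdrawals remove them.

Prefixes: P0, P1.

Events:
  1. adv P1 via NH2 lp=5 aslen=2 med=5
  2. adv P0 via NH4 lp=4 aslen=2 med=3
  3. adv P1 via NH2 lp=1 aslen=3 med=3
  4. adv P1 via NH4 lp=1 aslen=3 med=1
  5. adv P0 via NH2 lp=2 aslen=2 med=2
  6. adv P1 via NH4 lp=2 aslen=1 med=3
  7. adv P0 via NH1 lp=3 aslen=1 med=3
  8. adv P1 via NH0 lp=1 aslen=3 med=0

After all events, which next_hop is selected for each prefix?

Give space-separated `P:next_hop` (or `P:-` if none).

Op 1: best P0=- P1=NH2
Op 2: best P0=NH4 P1=NH2
Op 3: best P0=NH4 P1=NH2
Op 4: best P0=NH4 P1=NH4
Op 5: best P0=NH4 P1=NH4
Op 6: best P0=NH4 P1=NH4
Op 7: best P0=NH4 P1=NH4
Op 8: best P0=NH4 P1=NH4

Answer: P0:NH4 P1:NH4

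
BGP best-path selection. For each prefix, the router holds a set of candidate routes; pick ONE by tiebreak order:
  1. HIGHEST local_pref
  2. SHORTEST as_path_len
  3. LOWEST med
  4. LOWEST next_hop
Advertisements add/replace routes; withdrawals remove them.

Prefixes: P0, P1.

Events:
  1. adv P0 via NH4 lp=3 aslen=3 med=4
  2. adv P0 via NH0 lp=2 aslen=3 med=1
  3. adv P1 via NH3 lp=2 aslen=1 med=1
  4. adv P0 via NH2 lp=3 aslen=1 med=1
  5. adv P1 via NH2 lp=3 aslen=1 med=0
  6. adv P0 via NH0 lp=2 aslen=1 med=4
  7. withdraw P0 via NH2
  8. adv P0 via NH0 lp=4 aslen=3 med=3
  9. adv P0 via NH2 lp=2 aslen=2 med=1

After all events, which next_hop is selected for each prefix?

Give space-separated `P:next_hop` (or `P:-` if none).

Answer: P0:NH0 P1:NH2

Derivation:
Op 1: best P0=NH4 P1=-
Op 2: best P0=NH4 P1=-
Op 3: best P0=NH4 P1=NH3
Op 4: best P0=NH2 P1=NH3
Op 5: best P0=NH2 P1=NH2
Op 6: best P0=NH2 P1=NH2
Op 7: best P0=NH4 P1=NH2
Op 8: best P0=NH0 P1=NH2
Op 9: best P0=NH0 P1=NH2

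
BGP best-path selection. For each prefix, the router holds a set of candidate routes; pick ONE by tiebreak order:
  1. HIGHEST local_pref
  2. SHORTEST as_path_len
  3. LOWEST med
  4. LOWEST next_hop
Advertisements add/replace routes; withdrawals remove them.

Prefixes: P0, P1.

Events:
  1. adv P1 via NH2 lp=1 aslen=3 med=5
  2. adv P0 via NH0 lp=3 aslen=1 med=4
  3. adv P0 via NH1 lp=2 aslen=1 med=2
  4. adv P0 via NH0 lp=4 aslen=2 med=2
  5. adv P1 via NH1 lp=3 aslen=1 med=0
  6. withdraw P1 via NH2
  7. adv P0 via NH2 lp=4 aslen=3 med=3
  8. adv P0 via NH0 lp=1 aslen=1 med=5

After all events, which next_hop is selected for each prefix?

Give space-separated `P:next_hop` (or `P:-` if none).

Answer: P0:NH2 P1:NH1

Derivation:
Op 1: best P0=- P1=NH2
Op 2: best P0=NH0 P1=NH2
Op 3: best P0=NH0 P1=NH2
Op 4: best P0=NH0 P1=NH2
Op 5: best P0=NH0 P1=NH1
Op 6: best P0=NH0 P1=NH1
Op 7: best P0=NH0 P1=NH1
Op 8: best P0=NH2 P1=NH1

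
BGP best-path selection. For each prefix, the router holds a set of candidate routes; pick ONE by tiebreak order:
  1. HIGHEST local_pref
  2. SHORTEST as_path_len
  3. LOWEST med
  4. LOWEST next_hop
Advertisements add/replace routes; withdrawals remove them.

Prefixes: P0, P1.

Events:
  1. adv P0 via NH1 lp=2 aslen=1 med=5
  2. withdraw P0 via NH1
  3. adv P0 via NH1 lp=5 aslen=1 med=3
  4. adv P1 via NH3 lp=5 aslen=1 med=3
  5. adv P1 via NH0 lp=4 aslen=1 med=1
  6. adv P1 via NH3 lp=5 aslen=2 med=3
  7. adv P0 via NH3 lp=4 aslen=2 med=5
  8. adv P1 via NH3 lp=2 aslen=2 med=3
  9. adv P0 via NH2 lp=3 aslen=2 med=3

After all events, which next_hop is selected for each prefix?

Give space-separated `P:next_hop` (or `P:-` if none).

Answer: P0:NH1 P1:NH0

Derivation:
Op 1: best P0=NH1 P1=-
Op 2: best P0=- P1=-
Op 3: best P0=NH1 P1=-
Op 4: best P0=NH1 P1=NH3
Op 5: best P0=NH1 P1=NH3
Op 6: best P0=NH1 P1=NH3
Op 7: best P0=NH1 P1=NH3
Op 8: best P0=NH1 P1=NH0
Op 9: best P0=NH1 P1=NH0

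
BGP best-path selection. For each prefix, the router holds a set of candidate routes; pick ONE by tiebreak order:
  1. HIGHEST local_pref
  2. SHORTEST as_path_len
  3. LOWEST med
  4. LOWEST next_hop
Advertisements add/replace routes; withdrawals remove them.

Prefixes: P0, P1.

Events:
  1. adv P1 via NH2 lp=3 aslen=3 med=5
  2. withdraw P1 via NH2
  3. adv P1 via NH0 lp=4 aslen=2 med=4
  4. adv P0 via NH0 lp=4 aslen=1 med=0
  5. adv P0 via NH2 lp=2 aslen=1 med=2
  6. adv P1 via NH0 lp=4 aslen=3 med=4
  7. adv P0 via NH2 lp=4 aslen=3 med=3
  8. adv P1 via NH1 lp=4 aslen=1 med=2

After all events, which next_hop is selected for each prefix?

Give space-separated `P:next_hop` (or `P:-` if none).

Op 1: best P0=- P1=NH2
Op 2: best P0=- P1=-
Op 3: best P0=- P1=NH0
Op 4: best P0=NH0 P1=NH0
Op 5: best P0=NH0 P1=NH0
Op 6: best P0=NH0 P1=NH0
Op 7: best P0=NH0 P1=NH0
Op 8: best P0=NH0 P1=NH1

Answer: P0:NH0 P1:NH1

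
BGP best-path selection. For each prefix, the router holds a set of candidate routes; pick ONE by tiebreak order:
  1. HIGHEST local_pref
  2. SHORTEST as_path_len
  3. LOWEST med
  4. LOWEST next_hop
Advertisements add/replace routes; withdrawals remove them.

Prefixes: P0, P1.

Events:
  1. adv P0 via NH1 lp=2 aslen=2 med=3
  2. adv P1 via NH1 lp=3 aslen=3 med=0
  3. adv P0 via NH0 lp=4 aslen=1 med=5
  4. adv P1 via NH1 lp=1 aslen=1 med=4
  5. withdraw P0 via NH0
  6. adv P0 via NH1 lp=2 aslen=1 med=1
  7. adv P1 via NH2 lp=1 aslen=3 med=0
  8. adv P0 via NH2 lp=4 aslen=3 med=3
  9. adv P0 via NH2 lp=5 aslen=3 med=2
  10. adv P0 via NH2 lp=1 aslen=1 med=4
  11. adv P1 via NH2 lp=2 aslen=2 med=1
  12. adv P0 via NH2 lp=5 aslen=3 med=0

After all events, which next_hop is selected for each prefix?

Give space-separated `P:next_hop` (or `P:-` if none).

Op 1: best P0=NH1 P1=-
Op 2: best P0=NH1 P1=NH1
Op 3: best P0=NH0 P1=NH1
Op 4: best P0=NH0 P1=NH1
Op 5: best P0=NH1 P1=NH1
Op 6: best P0=NH1 P1=NH1
Op 7: best P0=NH1 P1=NH1
Op 8: best P0=NH2 P1=NH1
Op 9: best P0=NH2 P1=NH1
Op 10: best P0=NH1 P1=NH1
Op 11: best P0=NH1 P1=NH2
Op 12: best P0=NH2 P1=NH2

Answer: P0:NH2 P1:NH2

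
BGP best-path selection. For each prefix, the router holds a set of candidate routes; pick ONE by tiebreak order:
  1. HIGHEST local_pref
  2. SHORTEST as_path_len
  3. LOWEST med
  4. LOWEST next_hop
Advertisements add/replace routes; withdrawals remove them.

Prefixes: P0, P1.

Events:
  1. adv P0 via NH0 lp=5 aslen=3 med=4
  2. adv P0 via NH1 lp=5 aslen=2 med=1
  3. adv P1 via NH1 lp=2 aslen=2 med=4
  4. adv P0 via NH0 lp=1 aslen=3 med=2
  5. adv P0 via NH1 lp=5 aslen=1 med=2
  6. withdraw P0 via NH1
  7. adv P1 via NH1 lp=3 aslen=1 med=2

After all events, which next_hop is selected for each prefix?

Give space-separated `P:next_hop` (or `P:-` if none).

Op 1: best P0=NH0 P1=-
Op 2: best P0=NH1 P1=-
Op 3: best P0=NH1 P1=NH1
Op 4: best P0=NH1 P1=NH1
Op 5: best P0=NH1 P1=NH1
Op 6: best P0=NH0 P1=NH1
Op 7: best P0=NH0 P1=NH1

Answer: P0:NH0 P1:NH1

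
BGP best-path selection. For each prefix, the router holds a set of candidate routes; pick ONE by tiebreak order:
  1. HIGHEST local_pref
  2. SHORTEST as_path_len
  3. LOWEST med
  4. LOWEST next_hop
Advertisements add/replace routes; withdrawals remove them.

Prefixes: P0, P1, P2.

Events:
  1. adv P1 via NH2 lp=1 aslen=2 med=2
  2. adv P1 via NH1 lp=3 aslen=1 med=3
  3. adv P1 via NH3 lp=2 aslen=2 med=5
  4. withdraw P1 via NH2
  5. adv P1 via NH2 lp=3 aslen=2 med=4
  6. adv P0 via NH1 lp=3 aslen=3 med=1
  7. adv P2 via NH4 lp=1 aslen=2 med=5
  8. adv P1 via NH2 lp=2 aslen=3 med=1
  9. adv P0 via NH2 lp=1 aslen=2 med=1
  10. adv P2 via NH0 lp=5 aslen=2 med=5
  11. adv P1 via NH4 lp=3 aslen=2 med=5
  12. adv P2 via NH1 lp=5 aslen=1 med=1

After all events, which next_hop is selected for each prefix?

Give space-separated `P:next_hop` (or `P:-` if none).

Op 1: best P0=- P1=NH2 P2=-
Op 2: best P0=- P1=NH1 P2=-
Op 3: best P0=- P1=NH1 P2=-
Op 4: best P0=- P1=NH1 P2=-
Op 5: best P0=- P1=NH1 P2=-
Op 6: best P0=NH1 P1=NH1 P2=-
Op 7: best P0=NH1 P1=NH1 P2=NH4
Op 8: best P0=NH1 P1=NH1 P2=NH4
Op 9: best P0=NH1 P1=NH1 P2=NH4
Op 10: best P0=NH1 P1=NH1 P2=NH0
Op 11: best P0=NH1 P1=NH1 P2=NH0
Op 12: best P0=NH1 P1=NH1 P2=NH1

Answer: P0:NH1 P1:NH1 P2:NH1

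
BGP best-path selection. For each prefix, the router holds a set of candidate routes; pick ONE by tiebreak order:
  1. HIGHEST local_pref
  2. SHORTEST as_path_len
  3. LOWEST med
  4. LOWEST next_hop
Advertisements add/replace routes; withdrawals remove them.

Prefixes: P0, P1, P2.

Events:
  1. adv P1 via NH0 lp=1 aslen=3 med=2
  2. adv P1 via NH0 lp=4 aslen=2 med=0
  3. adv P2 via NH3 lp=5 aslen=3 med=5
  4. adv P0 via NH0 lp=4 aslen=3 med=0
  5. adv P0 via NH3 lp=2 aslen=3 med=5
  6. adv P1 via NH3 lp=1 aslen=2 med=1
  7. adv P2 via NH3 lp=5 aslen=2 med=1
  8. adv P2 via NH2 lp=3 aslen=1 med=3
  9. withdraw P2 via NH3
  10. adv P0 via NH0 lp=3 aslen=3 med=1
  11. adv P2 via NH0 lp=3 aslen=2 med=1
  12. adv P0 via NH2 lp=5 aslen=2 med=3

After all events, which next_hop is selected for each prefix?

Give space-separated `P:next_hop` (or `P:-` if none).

Op 1: best P0=- P1=NH0 P2=-
Op 2: best P0=- P1=NH0 P2=-
Op 3: best P0=- P1=NH0 P2=NH3
Op 4: best P0=NH0 P1=NH0 P2=NH3
Op 5: best P0=NH0 P1=NH0 P2=NH3
Op 6: best P0=NH0 P1=NH0 P2=NH3
Op 7: best P0=NH0 P1=NH0 P2=NH3
Op 8: best P0=NH0 P1=NH0 P2=NH3
Op 9: best P0=NH0 P1=NH0 P2=NH2
Op 10: best P0=NH0 P1=NH0 P2=NH2
Op 11: best P0=NH0 P1=NH0 P2=NH2
Op 12: best P0=NH2 P1=NH0 P2=NH2

Answer: P0:NH2 P1:NH0 P2:NH2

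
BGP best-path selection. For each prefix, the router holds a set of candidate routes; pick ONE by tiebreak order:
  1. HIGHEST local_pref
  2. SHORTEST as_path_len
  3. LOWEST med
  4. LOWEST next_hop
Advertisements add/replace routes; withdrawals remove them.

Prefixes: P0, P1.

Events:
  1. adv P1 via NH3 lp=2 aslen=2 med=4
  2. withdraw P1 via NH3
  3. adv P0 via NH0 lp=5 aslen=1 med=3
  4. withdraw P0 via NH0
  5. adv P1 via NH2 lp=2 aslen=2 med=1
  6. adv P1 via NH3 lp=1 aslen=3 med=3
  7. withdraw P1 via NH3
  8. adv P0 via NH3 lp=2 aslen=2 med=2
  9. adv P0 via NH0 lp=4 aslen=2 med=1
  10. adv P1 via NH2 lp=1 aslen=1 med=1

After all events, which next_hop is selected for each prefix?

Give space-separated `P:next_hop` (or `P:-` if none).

Answer: P0:NH0 P1:NH2

Derivation:
Op 1: best P0=- P1=NH3
Op 2: best P0=- P1=-
Op 3: best P0=NH0 P1=-
Op 4: best P0=- P1=-
Op 5: best P0=- P1=NH2
Op 6: best P0=- P1=NH2
Op 7: best P0=- P1=NH2
Op 8: best P0=NH3 P1=NH2
Op 9: best P0=NH0 P1=NH2
Op 10: best P0=NH0 P1=NH2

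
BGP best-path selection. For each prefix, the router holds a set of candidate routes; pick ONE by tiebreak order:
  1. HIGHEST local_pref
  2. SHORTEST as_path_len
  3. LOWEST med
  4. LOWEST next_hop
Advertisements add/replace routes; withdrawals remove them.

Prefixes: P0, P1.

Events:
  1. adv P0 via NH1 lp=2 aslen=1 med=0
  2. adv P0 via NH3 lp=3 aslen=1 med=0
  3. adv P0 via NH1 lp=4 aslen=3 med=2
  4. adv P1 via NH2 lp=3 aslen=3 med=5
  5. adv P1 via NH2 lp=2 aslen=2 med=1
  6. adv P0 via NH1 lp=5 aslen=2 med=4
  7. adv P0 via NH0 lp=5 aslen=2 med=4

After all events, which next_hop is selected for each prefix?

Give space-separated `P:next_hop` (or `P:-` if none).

Answer: P0:NH0 P1:NH2

Derivation:
Op 1: best P0=NH1 P1=-
Op 2: best P0=NH3 P1=-
Op 3: best P0=NH1 P1=-
Op 4: best P0=NH1 P1=NH2
Op 5: best P0=NH1 P1=NH2
Op 6: best P0=NH1 P1=NH2
Op 7: best P0=NH0 P1=NH2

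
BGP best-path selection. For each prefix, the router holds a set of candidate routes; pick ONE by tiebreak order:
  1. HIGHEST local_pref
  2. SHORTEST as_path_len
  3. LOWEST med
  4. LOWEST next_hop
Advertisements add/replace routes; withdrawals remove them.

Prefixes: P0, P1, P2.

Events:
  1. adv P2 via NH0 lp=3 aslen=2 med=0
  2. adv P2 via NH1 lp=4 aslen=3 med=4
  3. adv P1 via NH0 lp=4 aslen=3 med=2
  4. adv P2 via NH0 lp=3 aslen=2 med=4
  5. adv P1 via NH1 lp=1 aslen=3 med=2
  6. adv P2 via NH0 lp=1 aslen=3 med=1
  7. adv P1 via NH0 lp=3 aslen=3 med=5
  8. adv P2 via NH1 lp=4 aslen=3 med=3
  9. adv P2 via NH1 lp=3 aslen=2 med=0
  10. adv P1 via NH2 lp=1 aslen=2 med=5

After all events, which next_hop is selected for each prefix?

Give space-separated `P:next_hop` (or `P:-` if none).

Answer: P0:- P1:NH0 P2:NH1

Derivation:
Op 1: best P0=- P1=- P2=NH0
Op 2: best P0=- P1=- P2=NH1
Op 3: best P0=- P1=NH0 P2=NH1
Op 4: best P0=- P1=NH0 P2=NH1
Op 5: best P0=- P1=NH0 P2=NH1
Op 6: best P0=- P1=NH0 P2=NH1
Op 7: best P0=- P1=NH0 P2=NH1
Op 8: best P0=- P1=NH0 P2=NH1
Op 9: best P0=- P1=NH0 P2=NH1
Op 10: best P0=- P1=NH0 P2=NH1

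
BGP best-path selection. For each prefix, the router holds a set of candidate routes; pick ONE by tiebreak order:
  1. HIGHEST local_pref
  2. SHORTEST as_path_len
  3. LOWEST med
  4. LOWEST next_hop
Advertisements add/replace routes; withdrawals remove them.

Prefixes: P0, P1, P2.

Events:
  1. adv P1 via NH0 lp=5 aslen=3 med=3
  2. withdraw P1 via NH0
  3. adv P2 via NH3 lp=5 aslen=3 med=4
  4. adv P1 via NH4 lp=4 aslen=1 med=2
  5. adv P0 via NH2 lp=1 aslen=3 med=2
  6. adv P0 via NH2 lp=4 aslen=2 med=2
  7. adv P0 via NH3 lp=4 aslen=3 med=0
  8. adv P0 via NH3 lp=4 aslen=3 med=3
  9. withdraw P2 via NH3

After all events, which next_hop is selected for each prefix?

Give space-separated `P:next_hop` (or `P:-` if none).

Op 1: best P0=- P1=NH0 P2=-
Op 2: best P0=- P1=- P2=-
Op 3: best P0=- P1=- P2=NH3
Op 4: best P0=- P1=NH4 P2=NH3
Op 5: best P0=NH2 P1=NH4 P2=NH3
Op 6: best P0=NH2 P1=NH4 P2=NH3
Op 7: best P0=NH2 P1=NH4 P2=NH3
Op 8: best P0=NH2 P1=NH4 P2=NH3
Op 9: best P0=NH2 P1=NH4 P2=-

Answer: P0:NH2 P1:NH4 P2:-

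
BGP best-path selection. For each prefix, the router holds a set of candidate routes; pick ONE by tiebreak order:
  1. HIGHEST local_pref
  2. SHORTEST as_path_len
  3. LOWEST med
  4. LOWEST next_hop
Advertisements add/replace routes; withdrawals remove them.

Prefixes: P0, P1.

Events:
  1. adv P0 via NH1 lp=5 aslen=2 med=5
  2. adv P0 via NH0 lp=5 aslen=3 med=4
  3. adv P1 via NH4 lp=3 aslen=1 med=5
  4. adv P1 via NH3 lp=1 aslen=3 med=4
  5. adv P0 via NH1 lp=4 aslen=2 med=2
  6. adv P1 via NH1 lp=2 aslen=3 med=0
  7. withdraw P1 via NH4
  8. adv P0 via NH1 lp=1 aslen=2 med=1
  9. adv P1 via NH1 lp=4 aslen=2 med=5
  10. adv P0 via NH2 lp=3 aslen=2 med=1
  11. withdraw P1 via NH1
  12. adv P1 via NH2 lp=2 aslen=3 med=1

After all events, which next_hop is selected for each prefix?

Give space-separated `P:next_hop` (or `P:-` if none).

Op 1: best P0=NH1 P1=-
Op 2: best P0=NH1 P1=-
Op 3: best P0=NH1 P1=NH4
Op 4: best P0=NH1 P1=NH4
Op 5: best P0=NH0 P1=NH4
Op 6: best P0=NH0 P1=NH4
Op 7: best P0=NH0 P1=NH1
Op 8: best P0=NH0 P1=NH1
Op 9: best P0=NH0 P1=NH1
Op 10: best P0=NH0 P1=NH1
Op 11: best P0=NH0 P1=NH3
Op 12: best P0=NH0 P1=NH2

Answer: P0:NH0 P1:NH2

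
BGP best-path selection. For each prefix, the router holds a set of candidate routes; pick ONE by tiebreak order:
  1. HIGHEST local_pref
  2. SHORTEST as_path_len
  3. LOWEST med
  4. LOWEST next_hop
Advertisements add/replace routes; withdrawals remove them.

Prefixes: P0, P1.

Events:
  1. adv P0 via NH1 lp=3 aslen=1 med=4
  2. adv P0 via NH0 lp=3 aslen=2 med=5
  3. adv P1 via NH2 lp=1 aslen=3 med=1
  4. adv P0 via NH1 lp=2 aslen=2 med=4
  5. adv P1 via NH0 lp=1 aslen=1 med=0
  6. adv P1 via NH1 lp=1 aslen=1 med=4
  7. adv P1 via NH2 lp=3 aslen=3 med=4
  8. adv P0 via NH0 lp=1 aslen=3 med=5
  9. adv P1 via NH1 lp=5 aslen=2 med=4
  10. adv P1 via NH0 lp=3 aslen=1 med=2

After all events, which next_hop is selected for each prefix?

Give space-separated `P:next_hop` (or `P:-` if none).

Answer: P0:NH1 P1:NH1

Derivation:
Op 1: best P0=NH1 P1=-
Op 2: best P0=NH1 P1=-
Op 3: best P0=NH1 P1=NH2
Op 4: best P0=NH0 P1=NH2
Op 5: best P0=NH0 P1=NH0
Op 6: best P0=NH0 P1=NH0
Op 7: best P0=NH0 P1=NH2
Op 8: best P0=NH1 P1=NH2
Op 9: best P0=NH1 P1=NH1
Op 10: best P0=NH1 P1=NH1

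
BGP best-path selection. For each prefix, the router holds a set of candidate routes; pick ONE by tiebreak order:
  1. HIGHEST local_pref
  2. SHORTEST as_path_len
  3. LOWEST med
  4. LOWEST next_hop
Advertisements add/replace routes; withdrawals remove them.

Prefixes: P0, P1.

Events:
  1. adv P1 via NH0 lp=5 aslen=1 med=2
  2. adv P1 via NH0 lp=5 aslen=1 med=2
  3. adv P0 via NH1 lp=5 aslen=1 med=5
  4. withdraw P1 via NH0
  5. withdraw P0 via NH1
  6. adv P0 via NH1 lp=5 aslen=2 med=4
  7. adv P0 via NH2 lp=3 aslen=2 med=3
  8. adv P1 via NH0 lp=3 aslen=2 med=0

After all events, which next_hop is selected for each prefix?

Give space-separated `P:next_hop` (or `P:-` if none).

Answer: P0:NH1 P1:NH0

Derivation:
Op 1: best P0=- P1=NH0
Op 2: best P0=- P1=NH0
Op 3: best P0=NH1 P1=NH0
Op 4: best P0=NH1 P1=-
Op 5: best P0=- P1=-
Op 6: best P0=NH1 P1=-
Op 7: best P0=NH1 P1=-
Op 8: best P0=NH1 P1=NH0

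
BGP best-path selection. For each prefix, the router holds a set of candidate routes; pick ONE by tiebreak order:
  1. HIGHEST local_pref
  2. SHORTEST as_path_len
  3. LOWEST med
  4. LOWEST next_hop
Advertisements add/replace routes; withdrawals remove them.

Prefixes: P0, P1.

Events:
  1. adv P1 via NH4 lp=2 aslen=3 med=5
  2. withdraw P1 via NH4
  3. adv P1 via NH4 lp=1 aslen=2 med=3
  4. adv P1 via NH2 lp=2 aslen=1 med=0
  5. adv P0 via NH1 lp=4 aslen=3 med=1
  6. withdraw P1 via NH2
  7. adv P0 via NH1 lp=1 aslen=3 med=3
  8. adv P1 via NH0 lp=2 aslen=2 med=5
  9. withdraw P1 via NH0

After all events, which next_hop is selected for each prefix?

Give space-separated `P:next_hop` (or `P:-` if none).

Op 1: best P0=- P1=NH4
Op 2: best P0=- P1=-
Op 3: best P0=- P1=NH4
Op 4: best P0=- P1=NH2
Op 5: best P0=NH1 P1=NH2
Op 6: best P0=NH1 P1=NH4
Op 7: best P0=NH1 P1=NH4
Op 8: best P0=NH1 P1=NH0
Op 9: best P0=NH1 P1=NH4

Answer: P0:NH1 P1:NH4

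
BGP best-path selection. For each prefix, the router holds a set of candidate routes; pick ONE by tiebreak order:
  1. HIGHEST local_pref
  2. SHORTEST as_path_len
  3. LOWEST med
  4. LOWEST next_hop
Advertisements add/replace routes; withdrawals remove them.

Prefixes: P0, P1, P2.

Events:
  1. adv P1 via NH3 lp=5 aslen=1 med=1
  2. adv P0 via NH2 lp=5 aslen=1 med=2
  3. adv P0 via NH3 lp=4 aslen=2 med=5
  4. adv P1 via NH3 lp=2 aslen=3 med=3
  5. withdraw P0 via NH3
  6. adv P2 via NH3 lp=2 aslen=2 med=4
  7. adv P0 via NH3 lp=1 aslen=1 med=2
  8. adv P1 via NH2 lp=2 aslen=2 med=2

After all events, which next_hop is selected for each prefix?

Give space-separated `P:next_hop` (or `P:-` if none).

Answer: P0:NH2 P1:NH2 P2:NH3

Derivation:
Op 1: best P0=- P1=NH3 P2=-
Op 2: best P0=NH2 P1=NH3 P2=-
Op 3: best P0=NH2 P1=NH3 P2=-
Op 4: best P0=NH2 P1=NH3 P2=-
Op 5: best P0=NH2 P1=NH3 P2=-
Op 6: best P0=NH2 P1=NH3 P2=NH3
Op 7: best P0=NH2 P1=NH3 P2=NH3
Op 8: best P0=NH2 P1=NH2 P2=NH3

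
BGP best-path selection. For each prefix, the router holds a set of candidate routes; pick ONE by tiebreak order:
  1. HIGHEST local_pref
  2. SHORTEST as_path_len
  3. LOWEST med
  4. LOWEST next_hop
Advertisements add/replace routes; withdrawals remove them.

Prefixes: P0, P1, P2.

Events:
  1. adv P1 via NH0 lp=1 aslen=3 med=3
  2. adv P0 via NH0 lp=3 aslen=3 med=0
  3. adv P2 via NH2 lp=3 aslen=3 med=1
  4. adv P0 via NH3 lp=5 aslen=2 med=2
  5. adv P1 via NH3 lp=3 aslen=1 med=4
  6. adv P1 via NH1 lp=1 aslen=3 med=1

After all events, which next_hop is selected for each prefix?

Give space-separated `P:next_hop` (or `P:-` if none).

Answer: P0:NH3 P1:NH3 P2:NH2

Derivation:
Op 1: best P0=- P1=NH0 P2=-
Op 2: best P0=NH0 P1=NH0 P2=-
Op 3: best P0=NH0 P1=NH0 P2=NH2
Op 4: best P0=NH3 P1=NH0 P2=NH2
Op 5: best P0=NH3 P1=NH3 P2=NH2
Op 6: best P0=NH3 P1=NH3 P2=NH2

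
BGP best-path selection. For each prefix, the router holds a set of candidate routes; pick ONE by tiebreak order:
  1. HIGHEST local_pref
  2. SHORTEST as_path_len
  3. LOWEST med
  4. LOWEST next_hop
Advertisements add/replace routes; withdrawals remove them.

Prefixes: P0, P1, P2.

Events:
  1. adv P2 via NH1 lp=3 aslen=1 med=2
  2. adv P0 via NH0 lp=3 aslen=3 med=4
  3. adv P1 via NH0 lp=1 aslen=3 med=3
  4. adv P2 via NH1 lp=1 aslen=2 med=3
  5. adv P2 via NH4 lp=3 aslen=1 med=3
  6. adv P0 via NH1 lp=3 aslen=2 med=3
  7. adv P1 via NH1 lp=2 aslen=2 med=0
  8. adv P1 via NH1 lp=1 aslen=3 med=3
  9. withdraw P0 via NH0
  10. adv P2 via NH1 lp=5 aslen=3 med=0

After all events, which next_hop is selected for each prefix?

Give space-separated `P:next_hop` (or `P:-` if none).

Op 1: best P0=- P1=- P2=NH1
Op 2: best P0=NH0 P1=- P2=NH1
Op 3: best P0=NH0 P1=NH0 P2=NH1
Op 4: best P0=NH0 P1=NH0 P2=NH1
Op 5: best P0=NH0 P1=NH0 P2=NH4
Op 6: best P0=NH1 P1=NH0 P2=NH4
Op 7: best P0=NH1 P1=NH1 P2=NH4
Op 8: best P0=NH1 P1=NH0 P2=NH4
Op 9: best P0=NH1 P1=NH0 P2=NH4
Op 10: best P0=NH1 P1=NH0 P2=NH1

Answer: P0:NH1 P1:NH0 P2:NH1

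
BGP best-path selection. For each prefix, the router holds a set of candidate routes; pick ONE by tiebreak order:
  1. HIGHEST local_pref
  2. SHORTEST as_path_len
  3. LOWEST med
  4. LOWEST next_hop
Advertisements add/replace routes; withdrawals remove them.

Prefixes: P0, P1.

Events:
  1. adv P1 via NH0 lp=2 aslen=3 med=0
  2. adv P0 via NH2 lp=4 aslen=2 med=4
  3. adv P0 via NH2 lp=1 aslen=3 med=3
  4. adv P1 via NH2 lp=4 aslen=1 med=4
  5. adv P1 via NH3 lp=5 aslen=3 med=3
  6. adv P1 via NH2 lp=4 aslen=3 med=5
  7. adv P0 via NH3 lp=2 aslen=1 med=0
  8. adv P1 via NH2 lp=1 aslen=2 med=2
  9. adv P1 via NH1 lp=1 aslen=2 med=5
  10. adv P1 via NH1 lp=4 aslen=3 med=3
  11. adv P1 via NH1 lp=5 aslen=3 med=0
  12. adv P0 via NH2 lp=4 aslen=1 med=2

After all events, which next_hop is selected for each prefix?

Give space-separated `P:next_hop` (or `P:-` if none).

Op 1: best P0=- P1=NH0
Op 2: best P0=NH2 P1=NH0
Op 3: best P0=NH2 P1=NH0
Op 4: best P0=NH2 P1=NH2
Op 5: best P0=NH2 P1=NH3
Op 6: best P0=NH2 P1=NH3
Op 7: best P0=NH3 P1=NH3
Op 8: best P0=NH3 P1=NH3
Op 9: best P0=NH3 P1=NH3
Op 10: best P0=NH3 P1=NH3
Op 11: best P0=NH3 P1=NH1
Op 12: best P0=NH2 P1=NH1

Answer: P0:NH2 P1:NH1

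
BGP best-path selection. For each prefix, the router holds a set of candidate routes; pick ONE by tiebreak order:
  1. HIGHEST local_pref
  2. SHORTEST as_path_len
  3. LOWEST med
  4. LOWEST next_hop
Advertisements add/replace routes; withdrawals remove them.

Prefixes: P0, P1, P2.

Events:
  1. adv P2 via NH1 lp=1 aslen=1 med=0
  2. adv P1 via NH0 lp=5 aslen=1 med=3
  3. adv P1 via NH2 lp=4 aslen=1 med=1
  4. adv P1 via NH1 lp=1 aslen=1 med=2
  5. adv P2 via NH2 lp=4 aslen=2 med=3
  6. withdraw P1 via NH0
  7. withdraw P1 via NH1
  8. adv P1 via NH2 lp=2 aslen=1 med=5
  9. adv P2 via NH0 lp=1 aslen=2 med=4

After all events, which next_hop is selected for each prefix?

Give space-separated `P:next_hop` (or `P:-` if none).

Answer: P0:- P1:NH2 P2:NH2

Derivation:
Op 1: best P0=- P1=- P2=NH1
Op 2: best P0=- P1=NH0 P2=NH1
Op 3: best P0=- P1=NH0 P2=NH1
Op 4: best P0=- P1=NH0 P2=NH1
Op 5: best P0=- P1=NH0 P2=NH2
Op 6: best P0=- P1=NH2 P2=NH2
Op 7: best P0=- P1=NH2 P2=NH2
Op 8: best P0=- P1=NH2 P2=NH2
Op 9: best P0=- P1=NH2 P2=NH2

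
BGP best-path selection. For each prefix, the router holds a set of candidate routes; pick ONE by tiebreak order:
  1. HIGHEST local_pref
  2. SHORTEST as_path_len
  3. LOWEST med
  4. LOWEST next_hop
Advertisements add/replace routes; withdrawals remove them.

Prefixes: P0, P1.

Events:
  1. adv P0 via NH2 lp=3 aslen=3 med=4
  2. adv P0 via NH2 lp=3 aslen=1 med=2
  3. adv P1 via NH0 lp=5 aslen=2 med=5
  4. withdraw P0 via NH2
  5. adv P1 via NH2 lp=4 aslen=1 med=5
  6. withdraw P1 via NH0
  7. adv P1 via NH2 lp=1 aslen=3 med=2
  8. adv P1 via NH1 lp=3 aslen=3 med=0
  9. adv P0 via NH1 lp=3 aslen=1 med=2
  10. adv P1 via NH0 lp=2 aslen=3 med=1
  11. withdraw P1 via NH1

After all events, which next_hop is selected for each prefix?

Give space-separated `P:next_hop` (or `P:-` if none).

Op 1: best P0=NH2 P1=-
Op 2: best P0=NH2 P1=-
Op 3: best P0=NH2 P1=NH0
Op 4: best P0=- P1=NH0
Op 5: best P0=- P1=NH0
Op 6: best P0=- P1=NH2
Op 7: best P0=- P1=NH2
Op 8: best P0=- P1=NH1
Op 9: best P0=NH1 P1=NH1
Op 10: best P0=NH1 P1=NH1
Op 11: best P0=NH1 P1=NH0

Answer: P0:NH1 P1:NH0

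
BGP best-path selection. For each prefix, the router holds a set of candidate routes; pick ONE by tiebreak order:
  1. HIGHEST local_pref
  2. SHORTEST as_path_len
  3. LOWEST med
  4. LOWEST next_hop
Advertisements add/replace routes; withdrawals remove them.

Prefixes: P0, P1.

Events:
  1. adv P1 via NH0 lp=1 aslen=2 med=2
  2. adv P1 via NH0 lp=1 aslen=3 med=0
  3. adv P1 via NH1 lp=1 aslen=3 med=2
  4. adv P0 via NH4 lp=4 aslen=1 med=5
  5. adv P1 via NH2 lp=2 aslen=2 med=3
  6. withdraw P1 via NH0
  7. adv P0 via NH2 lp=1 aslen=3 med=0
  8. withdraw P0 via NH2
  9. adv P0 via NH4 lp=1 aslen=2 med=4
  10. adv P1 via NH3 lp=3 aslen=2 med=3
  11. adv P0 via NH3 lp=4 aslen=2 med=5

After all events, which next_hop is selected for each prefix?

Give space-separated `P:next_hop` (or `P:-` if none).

Answer: P0:NH3 P1:NH3

Derivation:
Op 1: best P0=- P1=NH0
Op 2: best P0=- P1=NH0
Op 3: best P0=- P1=NH0
Op 4: best P0=NH4 P1=NH0
Op 5: best P0=NH4 P1=NH2
Op 6: best P0=NH4 P1=NH2
Op 7: best P0=NH4 P1=NH2
Op 8: best P0=NH4 P1=NH2
Op 9: best P0=NH4 P1=NH2
Op 10: best P0=NH4 P1=NH3
Op 11: best P0=NH3 P1=NH3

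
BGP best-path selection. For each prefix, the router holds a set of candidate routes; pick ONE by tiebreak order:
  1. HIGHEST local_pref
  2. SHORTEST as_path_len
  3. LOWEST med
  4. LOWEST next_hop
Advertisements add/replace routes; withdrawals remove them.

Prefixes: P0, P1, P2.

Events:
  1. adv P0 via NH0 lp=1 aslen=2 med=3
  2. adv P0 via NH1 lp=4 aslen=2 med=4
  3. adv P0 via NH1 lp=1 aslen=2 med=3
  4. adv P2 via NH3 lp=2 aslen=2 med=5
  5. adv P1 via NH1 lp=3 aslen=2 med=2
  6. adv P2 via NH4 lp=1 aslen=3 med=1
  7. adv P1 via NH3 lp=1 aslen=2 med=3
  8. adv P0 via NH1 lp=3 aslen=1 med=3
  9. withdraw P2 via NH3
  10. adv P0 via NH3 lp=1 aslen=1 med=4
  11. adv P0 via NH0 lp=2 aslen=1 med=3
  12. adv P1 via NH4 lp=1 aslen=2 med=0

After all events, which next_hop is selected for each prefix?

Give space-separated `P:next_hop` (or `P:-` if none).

Answer: P0:NH1 P1:NH1 P2:NH4

Derivation:
Op 1: best P0=NH0 P1=- P2=-
Op 2: best P0=NH1 P1=- P2=-
Op 3: best P0=NH0 P1=- P2=-
Op 4: best P0=NH0 P1=- P2=NH3
Op 5: best P0=NH0 P1=NH1 P2=NH3
Op 6: best P0=NH0 P1=NH1 P2=NH3
Op 7: best P0=NH0 P1=NH1 P2=NH3
Op 8: best P0=NH1 P1=NH1 P2=NH3
Op 9: best P0=NH1 P1=NH1 P2=NH4
Op 10: best P0=NH1 P1=NH1 P2=NH4
Op 11: best P0=NH1 P1=NH1 P2=NH4
Op 12: best P0=NH1 P1=NH1 P2=NH4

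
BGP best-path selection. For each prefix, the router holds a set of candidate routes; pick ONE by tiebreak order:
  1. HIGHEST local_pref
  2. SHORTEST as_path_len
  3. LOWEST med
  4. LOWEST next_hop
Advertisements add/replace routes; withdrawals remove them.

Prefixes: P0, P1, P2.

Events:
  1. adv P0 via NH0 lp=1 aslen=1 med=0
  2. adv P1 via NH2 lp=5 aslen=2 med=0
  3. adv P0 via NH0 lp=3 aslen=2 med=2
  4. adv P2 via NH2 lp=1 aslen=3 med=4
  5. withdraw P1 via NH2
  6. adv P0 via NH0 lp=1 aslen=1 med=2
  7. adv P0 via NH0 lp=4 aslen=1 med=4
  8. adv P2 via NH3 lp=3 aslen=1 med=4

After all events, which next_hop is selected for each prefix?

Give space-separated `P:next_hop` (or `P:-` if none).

Answer: P0:NH0 P1:- P2:NH3

Derivation:
Op 1: best P0=NH0 P1=- P2=-
Op 2: best P0=NH0 P1=NH2 P2=-
Op 3: best P0=NH0 P1=NH2 P2=-
Op 4: best P0=NH0 P1=NH2 P2=NH2
Op 5: best P0=NH0 P1=- P2=NH2
Op 6: best P0=NH0 P1=- P2=NH2
Op 7: best P0=NH0 P1=- P2=NH2
Op 8: best P0=NH0 P1=- P2=NH3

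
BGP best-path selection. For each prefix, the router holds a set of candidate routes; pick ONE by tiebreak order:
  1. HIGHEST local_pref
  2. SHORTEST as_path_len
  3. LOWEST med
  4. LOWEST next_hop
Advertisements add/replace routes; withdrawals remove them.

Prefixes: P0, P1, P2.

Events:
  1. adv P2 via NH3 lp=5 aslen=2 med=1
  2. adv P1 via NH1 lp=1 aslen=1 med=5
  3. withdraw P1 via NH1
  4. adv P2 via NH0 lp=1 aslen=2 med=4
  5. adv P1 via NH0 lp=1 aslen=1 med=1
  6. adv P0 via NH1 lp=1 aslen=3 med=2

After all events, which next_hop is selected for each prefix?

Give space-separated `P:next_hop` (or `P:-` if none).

Op 1: best P0=- P1=- P2=NH3
Op 2: best P0=- P1=NH1 P2=NH3
Op 3: best P0=- P1=- P2=NH3
Op 4: best P0=- P1=- P2=NH3
Op 5: best P0=- P1=NH0 P2=NH3
Op 6: best P0=NH1 P1=NH0 P2=NH3

Answer: P0:NH1 P1:NH0 P2:NH3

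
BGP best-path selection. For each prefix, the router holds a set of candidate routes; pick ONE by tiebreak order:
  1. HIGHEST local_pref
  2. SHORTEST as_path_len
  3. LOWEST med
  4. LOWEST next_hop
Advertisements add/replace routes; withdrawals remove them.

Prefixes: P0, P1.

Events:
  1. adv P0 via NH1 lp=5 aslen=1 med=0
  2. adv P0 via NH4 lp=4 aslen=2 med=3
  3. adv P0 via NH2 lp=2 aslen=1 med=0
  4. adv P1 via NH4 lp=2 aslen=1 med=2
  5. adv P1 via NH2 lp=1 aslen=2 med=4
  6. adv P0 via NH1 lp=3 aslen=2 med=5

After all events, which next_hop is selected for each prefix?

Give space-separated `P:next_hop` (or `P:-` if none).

Answer: P0:NH4 P1:NH4

Derivation:
Op 1: best P0=NH1 P1=-
Op 2: best P0=NH1 P1=-
Op 3: best P0=NH1 P1=-
Op 4: best P0=NH1 P1=NH4
Op 5: best P0=NH1 P1=NH4
Op 6: best P0=NH4 P1=NH4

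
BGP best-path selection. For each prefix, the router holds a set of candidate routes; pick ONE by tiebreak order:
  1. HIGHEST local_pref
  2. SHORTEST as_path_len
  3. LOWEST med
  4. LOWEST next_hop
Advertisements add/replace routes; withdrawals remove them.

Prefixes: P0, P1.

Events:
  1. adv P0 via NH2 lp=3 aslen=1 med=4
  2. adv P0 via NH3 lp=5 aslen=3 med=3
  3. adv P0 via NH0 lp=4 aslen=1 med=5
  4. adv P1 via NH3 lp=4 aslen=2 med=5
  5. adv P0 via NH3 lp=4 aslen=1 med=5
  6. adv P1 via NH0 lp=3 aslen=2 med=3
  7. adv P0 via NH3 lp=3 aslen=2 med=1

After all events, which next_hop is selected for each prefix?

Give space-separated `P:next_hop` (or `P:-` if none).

Answer: P0:NH0 P1:NH3

Derivation:
Op 1: best P0=NH2 P1=-
Op 2: best P0=NH3 P1=-
Op 3: best P0=NH3 P1=-
Op 4: best P0=NH3 P1=NH3
Op 5: best P0=NH0 P1=NH3
Op 6: best P0=NH0 P1=NH3
Op 7: best P0=NH0 P1=NH3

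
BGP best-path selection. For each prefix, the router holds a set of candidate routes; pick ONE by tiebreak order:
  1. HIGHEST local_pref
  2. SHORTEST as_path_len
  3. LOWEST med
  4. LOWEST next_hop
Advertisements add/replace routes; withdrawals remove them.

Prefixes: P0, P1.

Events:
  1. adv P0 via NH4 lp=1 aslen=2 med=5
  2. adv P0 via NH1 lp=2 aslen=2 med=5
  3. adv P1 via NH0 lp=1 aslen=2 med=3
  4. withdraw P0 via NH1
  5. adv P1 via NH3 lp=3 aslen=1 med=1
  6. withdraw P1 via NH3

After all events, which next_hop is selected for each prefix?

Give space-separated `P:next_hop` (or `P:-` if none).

Op 1: best P0=NH4 P1=-
Op 2: best P0=NH1 P1=-
Op 3: best P0=NH1 P1=NH0
Op 4: best P0=NH4 P1=NH0
Op 5: best P0=NH4 P1=NH3
Op 6: best P0=NH4 P1=NH0

Answer: P0:NH4 P1:NH0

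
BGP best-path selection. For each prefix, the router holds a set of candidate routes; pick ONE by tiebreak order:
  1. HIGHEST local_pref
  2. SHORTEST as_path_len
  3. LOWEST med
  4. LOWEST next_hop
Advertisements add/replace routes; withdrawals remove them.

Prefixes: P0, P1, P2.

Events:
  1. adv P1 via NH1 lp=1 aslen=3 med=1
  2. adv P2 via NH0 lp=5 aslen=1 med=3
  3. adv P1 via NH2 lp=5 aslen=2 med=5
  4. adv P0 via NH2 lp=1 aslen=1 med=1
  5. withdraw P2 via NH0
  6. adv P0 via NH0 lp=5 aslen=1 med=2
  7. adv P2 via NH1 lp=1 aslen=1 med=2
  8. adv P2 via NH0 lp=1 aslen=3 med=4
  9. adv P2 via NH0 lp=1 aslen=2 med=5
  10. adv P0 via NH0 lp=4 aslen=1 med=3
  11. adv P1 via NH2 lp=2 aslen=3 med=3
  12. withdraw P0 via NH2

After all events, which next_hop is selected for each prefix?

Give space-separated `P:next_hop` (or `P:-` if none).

Answer: P0:NH0 P1:NH2 P2:NH1

Derivation:
Op 1: best P0=- P1=NH1 P2=-
Op 2: best P0=- P1=NH1 P2=NH0
Op 3: best P0=- P1=NH2 P2=NH0
Op 4: best P0=NH2 P1=NH2 P2=NH0
Op 5: best P0=NH2 P1=NH2 P2=-
Op 6: best P0=NH0 P1=NH2 P2=-
Op 7: best P0=NH0 P1=NH2 P2=NH1
Op 8: best P0=NH0 P1=NH2 P2=NH1
Op 9: best P0=NH0 P1=NH2 P2=NH1
Op 10: best P0=NH0 P1=NH2 P2=NH1
Op 11: best P0=NH0 P1=NH2 P2=NH1
Op 12: best P0=NH0 P1=NH2 P2=NH1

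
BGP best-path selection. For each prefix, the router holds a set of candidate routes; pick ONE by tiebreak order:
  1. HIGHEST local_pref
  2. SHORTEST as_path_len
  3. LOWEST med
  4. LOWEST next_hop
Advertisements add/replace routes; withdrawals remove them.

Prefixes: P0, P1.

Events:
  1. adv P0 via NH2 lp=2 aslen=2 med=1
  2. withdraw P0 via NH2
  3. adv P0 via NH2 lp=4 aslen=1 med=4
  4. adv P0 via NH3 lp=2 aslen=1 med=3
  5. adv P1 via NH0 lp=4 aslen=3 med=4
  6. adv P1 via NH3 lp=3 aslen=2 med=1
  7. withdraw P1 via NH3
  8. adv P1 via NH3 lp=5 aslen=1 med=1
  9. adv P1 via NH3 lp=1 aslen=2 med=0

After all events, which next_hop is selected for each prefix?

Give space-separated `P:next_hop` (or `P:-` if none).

Op 1: best P0=NH2 P1=-
Op 2: best P0=- P1=-
Op 3: best P0=NH2 P1=-
Op 4: best P0=NH2 P1=-
Op 5: best P0=NH2 P1=NH0
Op 6: best P0=NH2 P1=NH0
Op 7: best P0=NH2 P1=NH0
Op 8: best P0=NH2 P1=NH3
Op 9: best P0=NH2 P1=NH0

Answer: P0:NH2 P1:NH0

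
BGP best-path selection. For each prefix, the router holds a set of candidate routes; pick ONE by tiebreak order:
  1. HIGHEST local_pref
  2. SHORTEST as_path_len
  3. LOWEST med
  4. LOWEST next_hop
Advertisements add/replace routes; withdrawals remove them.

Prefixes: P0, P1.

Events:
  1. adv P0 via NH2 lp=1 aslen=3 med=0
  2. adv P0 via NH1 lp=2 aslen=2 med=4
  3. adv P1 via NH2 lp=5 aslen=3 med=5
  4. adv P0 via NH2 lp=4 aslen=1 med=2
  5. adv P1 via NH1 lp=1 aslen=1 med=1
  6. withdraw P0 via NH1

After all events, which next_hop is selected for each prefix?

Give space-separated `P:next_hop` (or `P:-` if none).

Answer: P0:NH2 P1:NH2

Derivation:
Op 1: best P0=NH2 P1=-
Op 2: best P0=NH1 P1=-
Op 3: best P0=NH1 P1=NH2
Op 4: best P0=NH2 P1=NH2
Op 5: best P0=NH2 P1=NH2
Op 6: best P0=NH2 P1=NH2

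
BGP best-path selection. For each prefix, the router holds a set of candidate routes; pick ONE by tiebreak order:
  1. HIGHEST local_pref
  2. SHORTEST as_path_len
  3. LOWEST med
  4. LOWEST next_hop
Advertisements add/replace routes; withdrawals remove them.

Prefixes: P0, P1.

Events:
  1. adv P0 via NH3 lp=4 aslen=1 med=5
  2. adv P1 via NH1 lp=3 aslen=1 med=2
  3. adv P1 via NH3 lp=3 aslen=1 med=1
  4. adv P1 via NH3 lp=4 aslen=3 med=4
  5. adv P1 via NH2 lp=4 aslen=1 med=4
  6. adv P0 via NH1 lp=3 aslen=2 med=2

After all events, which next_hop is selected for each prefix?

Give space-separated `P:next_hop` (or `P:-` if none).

Op 1: best P0=NH3 P1=-
Op 2: best P0=NH3 P1=NH1
Op 3: best P0=NH3 P1=NH3
Op 4: best P0=NH3 P1=NH3
Op 5: best P0=NH3 P1=NH2
Op 6: best P0=NH3 P1=NH2

Answer: P0:NH3 P1:NH2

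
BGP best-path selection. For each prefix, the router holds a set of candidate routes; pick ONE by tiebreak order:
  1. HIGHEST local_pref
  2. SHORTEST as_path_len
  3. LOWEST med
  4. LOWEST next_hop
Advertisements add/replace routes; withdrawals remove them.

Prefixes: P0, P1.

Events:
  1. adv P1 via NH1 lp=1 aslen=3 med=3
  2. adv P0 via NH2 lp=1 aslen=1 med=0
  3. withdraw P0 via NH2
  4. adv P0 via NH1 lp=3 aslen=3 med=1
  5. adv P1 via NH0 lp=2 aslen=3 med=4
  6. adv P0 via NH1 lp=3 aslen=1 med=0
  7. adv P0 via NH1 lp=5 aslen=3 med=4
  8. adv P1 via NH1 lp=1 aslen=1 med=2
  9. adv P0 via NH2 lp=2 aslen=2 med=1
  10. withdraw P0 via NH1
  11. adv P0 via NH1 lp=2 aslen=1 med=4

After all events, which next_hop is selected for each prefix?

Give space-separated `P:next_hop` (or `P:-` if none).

Answer: P0:NH1 P1:NH0

Derivation:
Op 1: best P0=- P1=NH1
Op 2: best P0=NH2 P1=NH1
Op 3: best P0=- P1=NH1
Op 4: best P0=NH1 P1=NH1
Op 5: best P0=NH1 P1=NH0
Op 6: best P0=NH1 P1=NH0
Op 7: best P0=NH1 P1=NH0
Op 8: best P0=NH1 P1=NH0
Op 9: best P0=NH1 P1=NH0
Op 10: best P0=NH2 P1=NH0
Op 11: best P0=NH1 P1=NH0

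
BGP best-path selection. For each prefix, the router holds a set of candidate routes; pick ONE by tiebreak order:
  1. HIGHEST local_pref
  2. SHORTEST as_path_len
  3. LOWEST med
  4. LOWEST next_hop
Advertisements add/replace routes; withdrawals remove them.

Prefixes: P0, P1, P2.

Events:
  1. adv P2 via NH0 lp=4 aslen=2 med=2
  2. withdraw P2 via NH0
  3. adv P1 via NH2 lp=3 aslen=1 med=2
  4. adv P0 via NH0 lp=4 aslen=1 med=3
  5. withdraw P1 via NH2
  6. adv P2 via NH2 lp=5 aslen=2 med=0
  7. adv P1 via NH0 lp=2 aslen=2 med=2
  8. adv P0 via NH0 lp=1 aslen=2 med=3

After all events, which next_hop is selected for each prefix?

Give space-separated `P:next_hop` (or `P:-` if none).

Answer: P0:NH0 P1:NH0 P2:NH2

Derivation:
Op 1: best P0=- P1=- P2=NH0
Op 2: best P0=- P1=- P2=-
Op 3: best P0=- P1=NH2 P2=-
Op 4: best P0=NH0 P1=NH2 P2=-
Op 5: best P0=NH0 P1=- P2=-
Op 6: best P0=NH0 P1=- P2=NH2
Op 7: best P0=NH0 P1=NH0 P2=NH2
Op 8: best P0=NH0 P1=NH0 P2=NH2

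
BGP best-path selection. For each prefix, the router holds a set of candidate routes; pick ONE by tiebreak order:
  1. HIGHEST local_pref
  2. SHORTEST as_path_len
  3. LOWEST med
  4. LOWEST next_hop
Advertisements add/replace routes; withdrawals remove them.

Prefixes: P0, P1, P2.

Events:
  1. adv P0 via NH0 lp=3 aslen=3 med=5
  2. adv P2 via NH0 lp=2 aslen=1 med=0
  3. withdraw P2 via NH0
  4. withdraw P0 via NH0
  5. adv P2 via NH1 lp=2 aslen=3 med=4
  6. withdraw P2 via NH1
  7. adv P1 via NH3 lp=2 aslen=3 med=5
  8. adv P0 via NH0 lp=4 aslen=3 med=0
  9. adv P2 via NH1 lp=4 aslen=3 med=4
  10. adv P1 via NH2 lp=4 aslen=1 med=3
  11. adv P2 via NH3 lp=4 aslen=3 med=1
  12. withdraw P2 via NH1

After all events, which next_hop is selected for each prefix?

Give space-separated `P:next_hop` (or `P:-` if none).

Answer: P0:NH0 P1:NH2 P2:NH3

Derivation:
Op 1: best P0=NH0 P1=- P2=-
Op 2: best P0=NH0 P1=- P2=NH0
Op 3: best P0=NH0 P1=- P2=-
Op 4: best P0=- P1=- P2=-
Op 5: best P0=- P1=- P2=NH1
Op 6: best P0=- P1=- P2=-
Op 7: best P0=- P1=NH3 P2=-
Op 8: best P0=NH0 P1=NH3 P2=-
Op 9: best P0=NH0 P1=NH3 P2=NH1
Op 10: best P0=NH0 P1=NH2 P2=NH1
Op 11: best P0=NH0 P1=NH2 P2=NH3
Op 12: best P0=NH0 P1=NH2 P2=NH3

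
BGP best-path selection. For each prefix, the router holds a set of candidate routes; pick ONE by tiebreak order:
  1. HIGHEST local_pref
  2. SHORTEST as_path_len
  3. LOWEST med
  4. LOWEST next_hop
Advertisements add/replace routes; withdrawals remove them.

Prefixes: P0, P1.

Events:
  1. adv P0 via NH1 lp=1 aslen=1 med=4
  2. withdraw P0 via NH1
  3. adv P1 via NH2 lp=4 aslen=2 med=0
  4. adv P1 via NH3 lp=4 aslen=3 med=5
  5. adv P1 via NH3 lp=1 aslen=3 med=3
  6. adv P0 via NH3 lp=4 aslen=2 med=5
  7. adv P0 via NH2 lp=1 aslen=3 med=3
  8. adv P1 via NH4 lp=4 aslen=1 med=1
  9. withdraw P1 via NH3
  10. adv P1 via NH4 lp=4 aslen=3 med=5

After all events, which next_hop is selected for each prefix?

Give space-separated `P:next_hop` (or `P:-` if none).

Answer: P0:NH3 P1:NH2

Derivation:
Op 1: best P0=NH1 P1=-
Op 2: best P0=- P1=-
Op 3: best P0=- P1=NH2
Op 4: best P0=- P1=NH2
Op 5: best P0=- P1=NH2
Op 6: best P0=NH3 P1=NH2
Op 7: best P0=NH3 P1=NH2
Op 8: best P0=NH3 P1=NH4
Op 9: best P0=NH3 P1=NH4
Op 10: best P0=NH3 P1=NH2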